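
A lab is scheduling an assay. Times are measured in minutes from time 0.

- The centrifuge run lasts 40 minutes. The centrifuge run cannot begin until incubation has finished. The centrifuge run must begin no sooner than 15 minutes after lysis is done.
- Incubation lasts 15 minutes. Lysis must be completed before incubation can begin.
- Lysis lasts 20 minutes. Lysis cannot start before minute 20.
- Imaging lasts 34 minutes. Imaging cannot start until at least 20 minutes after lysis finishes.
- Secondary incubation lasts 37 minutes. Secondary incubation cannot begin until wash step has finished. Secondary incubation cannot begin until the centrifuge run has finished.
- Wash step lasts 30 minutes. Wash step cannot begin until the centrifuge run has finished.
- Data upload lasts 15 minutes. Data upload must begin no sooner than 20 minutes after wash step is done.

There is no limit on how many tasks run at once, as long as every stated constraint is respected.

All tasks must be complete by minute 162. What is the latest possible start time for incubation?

40

Secondary incubation has no dependents, so it just needs to finish by minute 162. Starting by 162 − 37 = minute 125 achieves that.
Nothing follows data upload; the deadline of minute 162 is its only limit. It must start by 162 − 15 = minute 147.
Wash step feeds secondary incubation (must start by minute 125); data upload (must start by minute 147, minus 20-minute gap → minute 127). Taking the minimum, wash step must finish by minute 125 and start by 125 − 30 = minute 95.
The centrifuge run feeds wash step (must start by minute 95); secondary incubation (must start by minute 125). Taking the minimum, the centrifuge run must finish by minute 95 and start by 95 − 40 = minute 55.
Incubation must finish before the centrifuge run (must start by minute 55). With a 15-minute duration, incubation must start by 55 − 15 = minute 40.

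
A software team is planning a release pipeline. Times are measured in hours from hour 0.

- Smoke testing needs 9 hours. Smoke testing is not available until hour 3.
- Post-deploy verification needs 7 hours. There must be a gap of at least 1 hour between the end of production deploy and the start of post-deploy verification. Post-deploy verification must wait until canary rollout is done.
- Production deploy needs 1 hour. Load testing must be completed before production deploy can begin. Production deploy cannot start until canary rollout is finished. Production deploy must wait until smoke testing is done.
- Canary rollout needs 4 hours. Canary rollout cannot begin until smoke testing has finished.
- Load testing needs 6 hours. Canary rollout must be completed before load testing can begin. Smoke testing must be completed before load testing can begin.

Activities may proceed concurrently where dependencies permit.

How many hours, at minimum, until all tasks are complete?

31

Smoke testing waits on its own release at hour 3, so it starts at hour 3 and finishes at 3 + 9 = hour 12.
Canary rollout cannot begin until smoke testing (finishes hour 12). It runs from hour 12 to 12 + 4 = hour 16.
Load testing needs all of canary rollout (finishes hour 16); smoke testing (finishes hour 12). That puts its earliest start at hour 16; it finishes at 16 + 6 = hour 22.
For production deploy: load testing (finishes hour 22); canary rollout (finishes hour 16); smoke testing (finishes hour 12). Taking the maximum gives a start of hour 22, and it finishes at 22 + 1 = hour 23.
Post-deploy verification needs all of production deploy (finishes hour 23, plus 1-hour gap → hour 24); canary rollout (finishes hour 16). That puts its earliest start at hour 24; it finishes at 24 + 7 = hour 31.
All tasks are finished once the last one completes. Finish times: Smoke testing at 12, Canary rollout at 16, Load testing at 22, Production deploy at 23, Post-deploy verification at 31. The latest is hour 31.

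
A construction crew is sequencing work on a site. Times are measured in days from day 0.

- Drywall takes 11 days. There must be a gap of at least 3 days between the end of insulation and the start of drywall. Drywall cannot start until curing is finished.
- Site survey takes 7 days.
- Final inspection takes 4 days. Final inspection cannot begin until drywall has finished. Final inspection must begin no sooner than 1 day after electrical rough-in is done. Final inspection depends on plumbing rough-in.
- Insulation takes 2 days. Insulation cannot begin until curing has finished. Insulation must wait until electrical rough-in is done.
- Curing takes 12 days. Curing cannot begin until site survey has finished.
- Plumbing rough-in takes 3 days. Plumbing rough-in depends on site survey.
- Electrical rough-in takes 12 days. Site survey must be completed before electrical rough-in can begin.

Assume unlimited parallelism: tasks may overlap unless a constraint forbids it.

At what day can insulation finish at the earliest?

Nothing blocks site survey, so it runs from day 0 to day 7.
Electrical rough-in waits on site survey (finishes day 7), so it starts at day 7 and finishes at 7 + 12 = day 19.
Curing waits on site survey (finishes day 7), so it starts at day 7 and finishes at 7 + 12 = day 19.
Insulation needs all of curing (finishes day 19); electrical rough-in (finishes day 19). That puts its earliest start at day 19; it finishes at 19 + 2 = day 21.

21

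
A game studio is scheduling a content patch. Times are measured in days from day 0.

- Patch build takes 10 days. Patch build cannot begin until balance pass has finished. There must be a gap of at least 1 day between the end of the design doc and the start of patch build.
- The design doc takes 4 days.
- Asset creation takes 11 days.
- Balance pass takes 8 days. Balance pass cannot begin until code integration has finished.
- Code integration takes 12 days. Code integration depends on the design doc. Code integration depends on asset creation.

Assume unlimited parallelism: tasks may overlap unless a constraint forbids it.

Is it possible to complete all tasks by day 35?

No

Nothing blocks asset creation, so it runs from day 0 to day 11.
Nothing blocks the design doc, so it runs from day 0 to day 4.
Code integration needs all of the design doc (finishes day 4); asset creation (finishes day 11). That puts its earliest start at day 11; it finishes at 11 + 12 = day 23.
After code integration (finishes day 23), balance pass can start at day 23 and finishes at day 31.
For patch build: balance pass (finishes day 31); the design doc (finishes day 4, plus 1-day gap → day 5). Taking the maximum gives a start of day 31, and it finishes at 31 + 10 = day 41.
The earliest everything can be done is day 41, which is after the deadline of 35, so it is not possible.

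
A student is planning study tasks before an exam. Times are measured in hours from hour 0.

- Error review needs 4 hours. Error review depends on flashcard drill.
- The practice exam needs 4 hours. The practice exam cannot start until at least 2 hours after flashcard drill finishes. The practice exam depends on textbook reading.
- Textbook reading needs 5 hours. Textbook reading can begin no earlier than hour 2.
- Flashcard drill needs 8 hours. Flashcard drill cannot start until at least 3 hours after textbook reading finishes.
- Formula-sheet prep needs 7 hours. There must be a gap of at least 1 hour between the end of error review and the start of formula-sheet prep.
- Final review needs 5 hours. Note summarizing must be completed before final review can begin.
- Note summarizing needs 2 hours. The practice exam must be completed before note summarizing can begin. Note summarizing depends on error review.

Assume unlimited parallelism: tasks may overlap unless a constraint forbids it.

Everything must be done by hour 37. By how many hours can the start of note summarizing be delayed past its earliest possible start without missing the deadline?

Textbook reading cannot begin until its own release at hour 2. It runs from hour 2 to 2 + 5 = hour 7.
Flashcard drill cannot begin until textbook reading (finishes hour 7, plus 3-hour gap → hour 10). It runs from hour 10 to 10 + 8 = hour 18.
Error review cannot begin until flashcard drill (finishes hour 18). It runs from hour 18 to 18 + 4 = hour 22.
For the practice exam: flashcard drill (finishes hour 18, plus 2-hour gap → hour 20); textbook reading (finishes hour 7). Taking the maximum gives a start of hour 20, and it finishes at 20 + 4 = hour 24.
For note summarizing: the practice exam (finishes hour 24); error review (finishes hour 22). Taking the maximum gives a start of hour 24, and it finishes at 24 + 2 = hour 26.

Working backward from the deadline:
Final review must finish by hour 37; it takes 5 hours, so it must start by 37 − 5 = hour 32.
Note summarizing must finish before final review (must start by hour 32). With a 2-hour duration, note summarizing must start by 32 − 2 = hour 30.
So note summarizing can start as early as hour 24 and as late as hour 30, giving 30 − 24 = 6 hours of slack.

6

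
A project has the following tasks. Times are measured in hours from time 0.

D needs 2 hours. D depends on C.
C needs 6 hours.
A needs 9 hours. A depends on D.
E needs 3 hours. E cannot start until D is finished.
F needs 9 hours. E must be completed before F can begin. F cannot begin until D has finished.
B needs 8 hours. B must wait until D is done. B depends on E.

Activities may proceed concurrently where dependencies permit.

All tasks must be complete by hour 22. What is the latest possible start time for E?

10

B must finish by hour 22; it takes 8 hours, so it must start by 22 − 8 = hour 14.
Nothing follows F; the deadline of hour 22 is its only limit. It must start by 22 − 9 = hour 13.
E must finish in time for B (must start by hour 14); F (must start by hour 13). The tightest is hour 13, so E must start by 13 − 3 = hour 10.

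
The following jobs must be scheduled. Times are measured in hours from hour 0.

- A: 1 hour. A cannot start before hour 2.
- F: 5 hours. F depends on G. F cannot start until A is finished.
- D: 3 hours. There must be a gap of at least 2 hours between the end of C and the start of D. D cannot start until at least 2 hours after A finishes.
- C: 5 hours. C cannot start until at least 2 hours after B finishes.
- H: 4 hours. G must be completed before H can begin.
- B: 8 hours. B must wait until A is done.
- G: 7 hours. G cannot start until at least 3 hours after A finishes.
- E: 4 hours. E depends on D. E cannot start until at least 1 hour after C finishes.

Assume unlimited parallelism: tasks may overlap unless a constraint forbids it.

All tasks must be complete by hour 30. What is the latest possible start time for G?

18

F must finish by hour 30; it takes 5 hours, so it must start by 30 − 5 = hour 25.
H has no dependents, so it just needs to finish by hour 30. Starting by 30 − 4 = hour 26 achieves that.
G feeds F (must start by hour 25); H (must start by hour 26). Taking the minimum, G must finish by hour 25 and start by 25 − 7 = hour 18.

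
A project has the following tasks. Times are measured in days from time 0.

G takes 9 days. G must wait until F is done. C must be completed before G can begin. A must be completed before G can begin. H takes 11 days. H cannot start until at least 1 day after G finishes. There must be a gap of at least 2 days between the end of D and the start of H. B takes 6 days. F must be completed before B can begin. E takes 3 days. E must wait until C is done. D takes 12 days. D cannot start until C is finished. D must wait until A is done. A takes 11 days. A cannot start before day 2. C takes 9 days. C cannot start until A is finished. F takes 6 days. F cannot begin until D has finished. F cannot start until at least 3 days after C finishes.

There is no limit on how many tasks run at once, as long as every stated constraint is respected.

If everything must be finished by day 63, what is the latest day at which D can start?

To finish by day 63, B (duration 6) must start no later than day 57.
To finish by day 63, H (duration 11) must start no later than day 52.
G has to be done before H (must start by day 52, minus 1-day gap → day 51). That means finishing by day 51, i.e. starting by 51 − 9 = day 42.
F must finish in time for B (must start by day 57); G (must start by day 42). The tightest is day 42, so F must start by 42 − 6 = day 36.
D has several dependents: F (must start by day 36); H (must start by day 52, minus 2-day gap → day 50). The earliest of those limits is day 36, so D must start by 36 − 12 = day 24.

24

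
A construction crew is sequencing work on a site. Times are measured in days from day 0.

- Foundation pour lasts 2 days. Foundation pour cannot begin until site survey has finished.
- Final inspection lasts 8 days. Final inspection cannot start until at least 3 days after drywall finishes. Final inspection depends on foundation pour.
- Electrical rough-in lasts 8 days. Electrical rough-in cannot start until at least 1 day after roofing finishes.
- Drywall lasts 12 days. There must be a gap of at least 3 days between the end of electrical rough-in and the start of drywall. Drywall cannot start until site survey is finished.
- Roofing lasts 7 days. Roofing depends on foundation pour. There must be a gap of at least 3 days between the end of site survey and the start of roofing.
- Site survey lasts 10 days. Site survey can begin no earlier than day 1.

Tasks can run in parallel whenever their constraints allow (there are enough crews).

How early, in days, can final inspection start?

After its own release at day 1, site survey can start at day 1 and finishes at day 11.
Foundation pour waits on site survey (finishes day 11), so it starts at day 11 and finishes at 11 + 2 = day 13.
Roofing cannot start until foundation pour (finishes day 13); site survey (finishes day 11, plus 3-day gap → day 14). The controlling bound is day 14, so roofing finishes at 14 + 7 = day 21.
Electrical rough-in waits on roofing (finishes day 21, plus 1-day gap → day 22), so it starts at day 22 and finishes at 22 + 8 = day 30.
Drywall cannot start until electrical rough-in (finishes day 30, plus 3-day gap → day 33); site survey (finishes day 11). The controlling bound is day 33, so drywall finishes at 33 + 12 = day 45.
Final inspection waits on drywall (finishes day 45, plus 3-day gap → day 48); foundation pour (finishes day 13). The latest of these is day 48, which is the earliest final inspection can start.

48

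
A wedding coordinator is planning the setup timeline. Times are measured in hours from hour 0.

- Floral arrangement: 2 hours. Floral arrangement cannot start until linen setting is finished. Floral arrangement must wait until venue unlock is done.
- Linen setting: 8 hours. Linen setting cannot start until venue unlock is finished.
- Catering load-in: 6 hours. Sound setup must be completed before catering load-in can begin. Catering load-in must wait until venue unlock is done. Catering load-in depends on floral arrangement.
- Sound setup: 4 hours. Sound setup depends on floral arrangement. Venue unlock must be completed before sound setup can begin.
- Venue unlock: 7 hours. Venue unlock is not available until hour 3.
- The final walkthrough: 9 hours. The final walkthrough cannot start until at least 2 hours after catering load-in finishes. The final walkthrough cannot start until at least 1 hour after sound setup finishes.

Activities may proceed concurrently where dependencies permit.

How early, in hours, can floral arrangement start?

Venue unlock waits on its own release at hour 3, so it starts at hour 3 and finishes at 3 + 7 = hour 10.
Linen setting cannot begin until venue unlock (finishes hour 10). It runs from hour 10 to 10 + 8 = hour 18.
Floral arrangement waits on linen setting (finishes hour 18); venue unlock (finishes hour 10). The latest of these is hour 18, which is the earliest floral arrangement can start.

18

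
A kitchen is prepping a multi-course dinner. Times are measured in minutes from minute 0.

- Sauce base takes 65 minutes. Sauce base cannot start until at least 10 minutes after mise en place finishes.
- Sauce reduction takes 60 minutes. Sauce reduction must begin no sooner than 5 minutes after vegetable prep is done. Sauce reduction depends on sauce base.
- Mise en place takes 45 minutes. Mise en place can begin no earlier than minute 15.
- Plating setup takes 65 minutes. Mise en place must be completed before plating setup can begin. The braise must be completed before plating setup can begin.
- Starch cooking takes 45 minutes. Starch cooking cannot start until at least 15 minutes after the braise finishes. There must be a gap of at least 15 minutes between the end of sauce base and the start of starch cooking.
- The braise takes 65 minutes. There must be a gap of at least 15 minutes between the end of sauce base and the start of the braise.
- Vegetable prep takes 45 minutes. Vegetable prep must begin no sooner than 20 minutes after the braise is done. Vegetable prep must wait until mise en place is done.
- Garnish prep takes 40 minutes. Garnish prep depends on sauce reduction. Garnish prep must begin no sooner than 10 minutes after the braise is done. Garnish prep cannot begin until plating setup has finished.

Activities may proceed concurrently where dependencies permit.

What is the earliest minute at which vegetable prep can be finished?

Mise en place waits on its own release at minute 15, so it starts at minute 15 and finishes at 15 + 45 = minute 60.
After mise en place (finishes minute 60, plus 10-minute gap → minute 70), sauce base can start at minute 70 and finishes at minute 135.
The braise cannot begin until sauce base (finishes minute 135, plus 15-minute gap → minute 150). It runs from minute 150 to 150 + 65 = minute 215.
For vegetable prep: the braise (finishes minute 215, plus 20-minute gap → minute 235); mise en place (finishes minute 60). Taking the maximum gives a start of minute 235, and it finishes at 235 + 45 = minute 280.

280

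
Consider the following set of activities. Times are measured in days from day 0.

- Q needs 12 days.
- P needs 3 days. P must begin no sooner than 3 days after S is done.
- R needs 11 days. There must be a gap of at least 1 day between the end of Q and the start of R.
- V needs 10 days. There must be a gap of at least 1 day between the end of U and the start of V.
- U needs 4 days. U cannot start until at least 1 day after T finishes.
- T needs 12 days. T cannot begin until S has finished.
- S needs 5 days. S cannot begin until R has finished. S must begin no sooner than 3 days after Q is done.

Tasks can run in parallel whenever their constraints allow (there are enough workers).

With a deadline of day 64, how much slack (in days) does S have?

7

Nothing blocks Q, so it runs from day 0 to day 12.
R waits on Q (finishes day 12, plus 1-day gap → day 13), so it starts at day 13 and finishes at 13 + 11 = day 24.
S has to wait for R (finishes day 24); Q (finishes day 12, plus 3-day gap → day 15). The latest of these is day 24, so S runs day 24 to 24 + 5 = day 29.

Working backward from the deadline:
Nothing follows P; the deadline of day 64 is its only limit. It must start by 64 − 3 = day 61.
V has no dependents, so it just needs to finish by day 64. Starting by 64 − 10 = day 54 achieves that.
U feeds into V (must start by day 54, minus 1-day gap → day 53); so U must finish by day 53 and therefore start by day 49.
T has to be done before U (must start by day 49, minus 1-day gap → day 48). That means finishing by day 48, i.e. starting by 48 − 12 = day 36.
S has several dependents: P (must start by day 61, minus 3-day gap → day 58); T (must start by day 36). The earliest of those limits is day 36, so S must start by 36 − 5 = day 31.
So S can start as early as day 24 and as late as day 31, giving 31 − 24 = 7 days of slack.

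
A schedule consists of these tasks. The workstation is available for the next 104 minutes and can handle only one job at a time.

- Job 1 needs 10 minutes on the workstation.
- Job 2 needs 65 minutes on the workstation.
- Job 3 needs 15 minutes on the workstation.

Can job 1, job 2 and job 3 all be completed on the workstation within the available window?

Yes

Running back to back, the jobs need 10 + 65 + 15 = 90 minutes on the workstation.
Since 90 ≤ 104, they fit within the window.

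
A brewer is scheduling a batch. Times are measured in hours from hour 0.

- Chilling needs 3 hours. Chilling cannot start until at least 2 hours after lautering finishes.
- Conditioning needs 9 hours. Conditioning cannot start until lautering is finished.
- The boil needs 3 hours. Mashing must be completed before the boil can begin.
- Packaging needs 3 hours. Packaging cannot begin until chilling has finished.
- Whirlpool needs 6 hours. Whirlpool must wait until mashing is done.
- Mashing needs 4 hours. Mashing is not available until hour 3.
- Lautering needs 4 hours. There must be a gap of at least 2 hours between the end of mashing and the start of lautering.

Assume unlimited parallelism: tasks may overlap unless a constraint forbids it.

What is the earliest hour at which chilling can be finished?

18

Mashing cannot begin until its own release at hour 3. It runs from hour 3 to 3 + 4 = hour 7.
Lautering cannot begin until mashing (finishes hour 7, plus 2-hour gap → hour 9). It runs from hour 9 to 9 + 4 = hour 13.
Chilling cannot begin until lautering (finishes hour 13, plus 2-hour gap → hour 15). It runs from hour 15 to 15 + 3 = hour 18.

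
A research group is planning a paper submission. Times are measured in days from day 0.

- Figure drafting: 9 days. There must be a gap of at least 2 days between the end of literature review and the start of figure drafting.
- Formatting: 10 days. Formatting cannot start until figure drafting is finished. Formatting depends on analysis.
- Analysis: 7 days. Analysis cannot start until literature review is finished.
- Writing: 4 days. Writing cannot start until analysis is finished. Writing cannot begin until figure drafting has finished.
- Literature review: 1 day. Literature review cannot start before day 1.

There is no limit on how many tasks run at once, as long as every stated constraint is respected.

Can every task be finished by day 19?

Literature review cannot begin until its own release at day 1. It runs from day 1 to 1 + 1 = day 2.
After literature review (finishes day 2, plus 2-day gap → day 4), figure drafting can start at day 4 and finishes at day 13.
Analysis cannot begin until literature review (finishes day 2). It runs from day 2 to 2 + 7 = day 9.
For formatting: figure drafting (finishes day 13); analysis (finishes day 9). Taking the maximum gives a start of day 13, and it finishes at 13 + 10 = day 23.
Writing cannot start until analysis (finishes day 9); figure drafting (finishes day 13). The controlling bound is day 13, so writing finishes at 13 + 4 = day 17.
The earliest everything can be done is day 23, which is after the deadline of 19, so it is not possible.

No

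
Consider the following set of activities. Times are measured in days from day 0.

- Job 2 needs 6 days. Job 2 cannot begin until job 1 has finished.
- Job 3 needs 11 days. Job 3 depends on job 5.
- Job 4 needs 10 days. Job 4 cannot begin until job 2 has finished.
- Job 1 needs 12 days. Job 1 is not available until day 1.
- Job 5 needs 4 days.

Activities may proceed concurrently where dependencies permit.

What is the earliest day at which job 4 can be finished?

Job 1 cannot begin until its own release at day 1. It runs from day 1 to 1 + 12 = day 13.
After job 1 (finishes day 13), job 2 can start at day 13 and finishes at day 19.
After job 2 (finishes day 19), job 4 can start at day 19 and finishes at day 29.

29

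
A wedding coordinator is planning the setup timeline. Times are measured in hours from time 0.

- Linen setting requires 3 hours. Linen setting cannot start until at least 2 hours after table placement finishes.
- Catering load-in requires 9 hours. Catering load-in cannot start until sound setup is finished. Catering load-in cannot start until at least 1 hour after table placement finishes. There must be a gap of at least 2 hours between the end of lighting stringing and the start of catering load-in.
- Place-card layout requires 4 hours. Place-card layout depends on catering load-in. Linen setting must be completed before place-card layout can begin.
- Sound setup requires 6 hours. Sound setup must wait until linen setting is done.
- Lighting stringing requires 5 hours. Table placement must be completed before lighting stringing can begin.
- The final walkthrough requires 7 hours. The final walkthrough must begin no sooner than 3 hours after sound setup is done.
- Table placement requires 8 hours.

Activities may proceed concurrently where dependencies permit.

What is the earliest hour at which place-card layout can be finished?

32

Table placement can start immediately at hour 0; it finishes at hour 8.
Lighting stringing waits on table placement (finishes hour 8), so it starts at hour 8 and finishes at 8 + 5 = hour 13.
Linen setting cannot begin until table placement (finishes hour 8, plus 2-hour gap → hour 10). It runs from hour 10 to 10 + 3 = hour 13.
After linen setting (finishes hour 13), sound setup can start at hour 13 and finishes at hour 19.
Catering load-in has to wait for sound setup (finishes hour 19); table placement (finishes hour 8, plus 1-hour gap → hour 9); lighting stringing (finishes hour 13, plus 2-hour gap → hour 15). The latest of these is hour 19, so catering load-in runs hour 19 to 19 + 9 = hour 28.
Place-card layout has to wait for catering load-in (finishes hour 28); linen setting (finishes hour 13). The latest of these is hour 28, so place-card layout runs hour 28 to 28 + 4 = hour 32.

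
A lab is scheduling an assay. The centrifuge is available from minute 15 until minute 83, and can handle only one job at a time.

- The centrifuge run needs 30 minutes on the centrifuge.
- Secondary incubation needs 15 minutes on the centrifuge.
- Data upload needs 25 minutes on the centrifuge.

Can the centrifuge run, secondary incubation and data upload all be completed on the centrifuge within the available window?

The centrifuge window is 83 − 15 = 68 minutes.
Running back to back, the jobs need 30 + 15 + 25 = 70 minutes on the centrifuge.
Since 70 > 68, they cannot all fit.

No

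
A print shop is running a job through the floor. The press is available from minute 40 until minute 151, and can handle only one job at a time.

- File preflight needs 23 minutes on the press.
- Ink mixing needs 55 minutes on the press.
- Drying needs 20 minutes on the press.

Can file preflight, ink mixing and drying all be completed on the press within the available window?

Yes

The press window is 151 − 40 = 111 minutes.
Running back to back, the jobs need 23 + 55 + 20 = 98 minutes on the press.
Since 98 ≤ 111, they fit within the window.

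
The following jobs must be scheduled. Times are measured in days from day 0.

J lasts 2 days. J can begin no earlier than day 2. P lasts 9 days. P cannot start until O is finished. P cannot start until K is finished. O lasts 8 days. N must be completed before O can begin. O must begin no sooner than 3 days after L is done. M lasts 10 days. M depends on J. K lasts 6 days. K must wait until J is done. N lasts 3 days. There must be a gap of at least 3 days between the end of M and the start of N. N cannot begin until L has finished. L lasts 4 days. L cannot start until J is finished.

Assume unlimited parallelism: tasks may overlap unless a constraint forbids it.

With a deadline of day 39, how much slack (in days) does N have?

After its own release at day 2, J can start at day 2 and finishes at day 4.
M cannot begin until J (finishes day 4). It runs from day 4 to 4 + 10 = day 14.
L cannot begin until J (finishes day 4). It runs from day 4 to 4 + 4 = day 8.
N has to wait for M (finishes day 14, plus 3-day gap → day 17); L (finishes day 8). The latest of these is day 17, so N runs day 17 to 17 + 3 = day 20.

Working backward from the deadline:
P has no dependents, so it just needs to finish by day 39. Starting by 39 − 9 = day 30 achieves that.
O feeds into P (must start by day 30); so O must finish by day 30 and therefore start by day 22.
Since O (must start by day 22) depends on it, N must finish by day 22. Backing off its 3-day duration gives a latest start of day 19.
So N can start as early as day 17 and as late as day 19, giving 19 − 17 = 2 days of slack.

2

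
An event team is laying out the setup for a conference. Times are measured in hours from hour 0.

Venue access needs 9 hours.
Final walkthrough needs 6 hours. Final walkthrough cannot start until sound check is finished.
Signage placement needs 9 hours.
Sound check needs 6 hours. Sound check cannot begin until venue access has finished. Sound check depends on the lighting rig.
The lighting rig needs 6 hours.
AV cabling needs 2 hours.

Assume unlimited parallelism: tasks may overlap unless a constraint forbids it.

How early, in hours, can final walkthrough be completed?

The lighting rig can start immediately at hour 0; it finishes at hour 6.
Venue access can start immediately at hour 0; it finishes at hour 9.
For sound check: venue access (finishes hour 9); the lighting rig (finishes hour 6). Taking the maximum gives a start of hour 9, and it finishes at 9 + 6 = hour 15.
After sound check (finishes hour 15), final walkthrough can start at hour 15 and finishes at hour 21.

21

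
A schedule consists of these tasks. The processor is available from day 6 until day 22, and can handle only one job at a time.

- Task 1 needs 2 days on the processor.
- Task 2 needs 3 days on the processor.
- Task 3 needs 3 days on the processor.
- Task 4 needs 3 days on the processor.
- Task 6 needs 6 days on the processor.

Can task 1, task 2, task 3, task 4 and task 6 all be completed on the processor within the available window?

The processor window is 22 − 6 = 16 days.
Running back to back, the jobs need 2 + 3 + 3 + 3 + 6 = 17 days on the processor.
Since 17 > 16, they cannot all fit.

No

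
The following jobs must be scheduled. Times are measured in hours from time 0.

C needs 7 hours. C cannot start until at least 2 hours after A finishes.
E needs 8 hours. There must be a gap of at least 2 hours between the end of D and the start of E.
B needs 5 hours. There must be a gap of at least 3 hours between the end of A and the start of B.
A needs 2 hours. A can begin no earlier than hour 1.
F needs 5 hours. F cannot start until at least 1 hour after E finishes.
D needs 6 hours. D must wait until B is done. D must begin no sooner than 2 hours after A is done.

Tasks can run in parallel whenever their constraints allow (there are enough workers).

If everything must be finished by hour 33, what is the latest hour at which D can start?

Nothing follows F; the deadline of hour 33 is its only limit. It must start by 33 − 5 = hour 28.
Since F (must start by hour 28, minus 1-hour gap → hour 27) depends on it, E must finish by hour 27. Backing off its 8-hour duration gives a latest start of hour 19.
D feeds into E (must start by hour 19, minus 2-hour gap → hour 17); so D must finish by hour 17 and therefore start by hour 11.

11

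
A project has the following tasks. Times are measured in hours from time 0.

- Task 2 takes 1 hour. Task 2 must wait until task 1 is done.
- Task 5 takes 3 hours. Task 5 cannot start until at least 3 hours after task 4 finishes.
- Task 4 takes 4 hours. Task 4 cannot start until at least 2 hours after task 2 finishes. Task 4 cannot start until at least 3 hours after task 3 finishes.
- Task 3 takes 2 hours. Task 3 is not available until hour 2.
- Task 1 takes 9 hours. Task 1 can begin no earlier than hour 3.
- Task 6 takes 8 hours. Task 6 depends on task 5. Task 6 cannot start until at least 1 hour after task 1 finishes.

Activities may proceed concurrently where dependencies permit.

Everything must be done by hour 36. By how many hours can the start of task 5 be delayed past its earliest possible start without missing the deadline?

3

Task 3 waits on its own release at hour 2, so it starts at hour 2 and finishes at 2 + 2 = hour 4.
Task 1 cannot begin until its own release at hour 3. It runs from hour 3 to 3 + 9 = hour 12.
Task 2 cannot begin until task 1 (finishes hour 12). It runs from hour 12 to 12 + 1 = hour 13.
Task 4 has to wait for task 2 (finishes hour 13, plus 2-hour gap → hour 15); task 3 (finishes hour 4, plus 3-hour gap → hour 7). The latest of these is hour 15, so task 4 runs hour 15 to 15 + 4 = hour 19.
Task 5 cannot begin until task 4 (finishes hour 19, plus 3-hour gap → hour 22). It runs from hour 22 to 22 + 3 = hour 25.

Working backward from the deadline:
To finish by hour 36, task 6 (duration 8) must start no later than hour 28.
Since task 6 (must start by hour 28) depends on it, task 5 must finish by hour 28. Backing off its 3-hour duration gives a latest start of hour 25.
So task 5 can start as early as hour 22 and as late as hour 25, giving 25 − 22 = 3 hours of slack.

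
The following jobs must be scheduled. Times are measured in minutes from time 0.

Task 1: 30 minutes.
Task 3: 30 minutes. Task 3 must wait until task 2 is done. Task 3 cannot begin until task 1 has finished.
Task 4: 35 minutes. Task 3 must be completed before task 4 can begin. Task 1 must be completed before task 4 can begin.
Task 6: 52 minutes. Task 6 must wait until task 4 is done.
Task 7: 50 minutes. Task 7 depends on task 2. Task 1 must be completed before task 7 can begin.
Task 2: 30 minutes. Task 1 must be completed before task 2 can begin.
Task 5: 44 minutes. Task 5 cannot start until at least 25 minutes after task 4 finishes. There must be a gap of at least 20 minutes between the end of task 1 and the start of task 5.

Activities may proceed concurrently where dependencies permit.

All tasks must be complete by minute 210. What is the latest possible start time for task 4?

106

Task 5 must finish by minute 210; it takes 44 minutes, so it must start by 210 − 44 = minute 166.
Task 6 has no dependents, so it just needs to finish by minute 210. Starting by 210 − 52 = minute 158 achieves that.
Task 4 must finish in time for task 5 (must start by minute 166, minus 25-minute gap → minute 141); task 6 (must start by minute 158). The tightest is minute 141, so task 4 must start by 141 − 35 = minute 106.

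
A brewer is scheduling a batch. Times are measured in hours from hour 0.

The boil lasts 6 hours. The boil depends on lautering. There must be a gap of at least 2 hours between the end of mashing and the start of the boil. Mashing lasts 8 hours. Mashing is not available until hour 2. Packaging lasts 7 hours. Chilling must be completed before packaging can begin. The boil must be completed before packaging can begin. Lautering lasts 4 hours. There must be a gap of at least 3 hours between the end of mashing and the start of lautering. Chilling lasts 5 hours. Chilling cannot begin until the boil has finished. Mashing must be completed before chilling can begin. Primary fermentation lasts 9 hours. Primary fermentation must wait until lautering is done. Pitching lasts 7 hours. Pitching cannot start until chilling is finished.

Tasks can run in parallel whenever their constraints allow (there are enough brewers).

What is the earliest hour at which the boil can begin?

Mashing waits on its own release at hour 2, so it starts at hour 2 and finishes at 2 + 8 = hour 10.
Lautering cannot begin until mashing (finishes hour 10, plus 3-hour gap → hour 13). It runs from hour 13 to 13 + 4 = hour 17.
The boil waits on lautering (finishes hour 17); mashing (finishes hour 10, plus 2-hour gap → hour 12). The latest of these is hour 17, which is the earliest the boil can start.

17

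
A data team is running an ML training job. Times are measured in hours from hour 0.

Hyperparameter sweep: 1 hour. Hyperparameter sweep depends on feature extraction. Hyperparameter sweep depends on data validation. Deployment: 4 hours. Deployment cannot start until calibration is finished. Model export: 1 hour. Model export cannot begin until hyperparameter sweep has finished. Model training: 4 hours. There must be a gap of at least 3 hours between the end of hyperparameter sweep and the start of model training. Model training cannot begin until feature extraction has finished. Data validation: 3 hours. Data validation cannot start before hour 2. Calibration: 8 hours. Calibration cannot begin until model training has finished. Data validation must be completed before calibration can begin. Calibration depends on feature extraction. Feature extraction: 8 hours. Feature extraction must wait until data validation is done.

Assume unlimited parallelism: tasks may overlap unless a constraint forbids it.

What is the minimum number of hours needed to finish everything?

33

Data validation waits on its own release at hour 2, so it starts at hour 2 and finishes at 2 + 3 = hour 5.
After data validation (finishes hour 5), feature extraction can start at hour 5 and finishes at hour 13.
For hyperparameter sweep: feature extraction (finishes hour 13); data validation (finishes hour 5). Taking the maximum gives a start of hour 13, and it finishes at 13 + 1 = hour 14.
Model export cannot begin until hyperparameter sweep (finishes hour 14). It runs from hour 14 to 14 + 1 = hour 15.
Model training needs all of hyperparameter sweep (finishes hour 14, plus 3-hour gap → hour 17); feature extraction (finishes hour 13). That puts its earliest start at hour 17; it finishes at 17 + 4 = hour 21.
Calibration has to wait for model training (finishes hour 21); data validation (finishes hour 5); feature extraction (finishes hour 13). The latest of these is hour 21, so calibration runs hour 21 to 21 + 8 = hour 29.
Deployment cannot begin until calibration (finishes hour 29). It runs from hour 29 to 29 + 4 = hour 33.
All tasks are finished once the last one completes. Finish times: Data validation at 5, Feature extraction at 13, Hyperparameter sweep at 14, Model training at 21, Calibration at 29, Model export at 15, Deployment at 33. The latest is hour 33.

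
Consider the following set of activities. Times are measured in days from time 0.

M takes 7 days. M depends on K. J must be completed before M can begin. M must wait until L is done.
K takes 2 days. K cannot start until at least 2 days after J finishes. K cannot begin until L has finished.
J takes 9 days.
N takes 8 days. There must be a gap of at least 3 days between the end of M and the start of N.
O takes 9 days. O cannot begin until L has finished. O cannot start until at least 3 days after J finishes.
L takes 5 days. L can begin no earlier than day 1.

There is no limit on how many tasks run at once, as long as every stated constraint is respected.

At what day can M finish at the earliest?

20

L waits on its own release at day 1, so it starts at day 1 and finishes at 1 + 5 = day 6.
Nothing blocks J, so it runs from day 0 to day 9.
K has to wait for J (finishes day 9, plus 2-day gap → day 11); L (finishes day 6). The latest of these is day 11, so K runs day 11 to 11 + 2 = day 13.
M cannot start until K (finishes day 13); J (finishes day 9); L (finishes day 6). The controlling bound is day 13, so M finishes at 13 + 7 = day 20.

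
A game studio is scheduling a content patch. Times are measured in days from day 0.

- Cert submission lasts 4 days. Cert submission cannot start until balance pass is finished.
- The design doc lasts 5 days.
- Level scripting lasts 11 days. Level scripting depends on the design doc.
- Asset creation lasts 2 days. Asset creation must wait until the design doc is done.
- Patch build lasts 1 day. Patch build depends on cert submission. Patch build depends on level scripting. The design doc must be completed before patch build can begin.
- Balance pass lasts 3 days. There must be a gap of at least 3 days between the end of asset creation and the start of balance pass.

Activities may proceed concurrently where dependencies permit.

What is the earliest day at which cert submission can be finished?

The design doc has no prerequisites, so it starts at day 0 and finishes at day 5.
Asset creation cannot begin until the design doc (finishes day 5). It runs from day 5 to 5 + 2 = day 7.
Balance pass cannot begin until asset creation (finishes day 7, plus 3-day gap → day 10). It runs from day 10 to 10 + 3 = day 13.
After balance pass (finishes day 13), cert submission can start at day 13 and finishes at day 17.

17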